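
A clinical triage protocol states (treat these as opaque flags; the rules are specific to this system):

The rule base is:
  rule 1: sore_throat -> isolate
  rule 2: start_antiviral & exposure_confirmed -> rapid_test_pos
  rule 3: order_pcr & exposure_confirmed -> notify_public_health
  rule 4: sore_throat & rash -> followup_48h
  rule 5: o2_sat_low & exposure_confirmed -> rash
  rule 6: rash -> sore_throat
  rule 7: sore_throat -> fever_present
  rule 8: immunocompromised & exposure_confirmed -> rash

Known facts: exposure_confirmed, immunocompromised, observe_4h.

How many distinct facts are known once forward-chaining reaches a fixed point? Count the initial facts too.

Round 1: rule 8 [immunocompromised & exposure_confirmed -> rash]. Adds rash.
Round 2: rule 6 [rash -> sore_throat]. Adds sore_throat.
Round 3: rule 1 [sore_throat -> isolate]; rule 4 [sore_throat & rash -> followup_48h]; rule 7 [sore_throat -> fever_present]. Adds isolate, followup_48h, fever_present.
Closure: {exposure_confirmed, fever_present, followup_48h, immunocompromised, isolate, observe_4h, rash, sore_throat} — 8 facts.

8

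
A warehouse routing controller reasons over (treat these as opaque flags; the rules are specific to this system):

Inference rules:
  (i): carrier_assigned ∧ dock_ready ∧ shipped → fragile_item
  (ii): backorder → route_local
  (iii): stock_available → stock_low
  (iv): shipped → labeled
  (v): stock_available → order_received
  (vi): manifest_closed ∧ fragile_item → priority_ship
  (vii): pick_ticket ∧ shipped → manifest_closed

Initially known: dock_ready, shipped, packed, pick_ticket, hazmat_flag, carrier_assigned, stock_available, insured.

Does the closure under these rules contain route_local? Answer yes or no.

Round 1 — (i), (iii), (iv), (v), (vii), derive fragile_item, stock_low, labeled, order_received, manifest_closed.
Round 2 — (vi), derive priority_ship.
Fixed point reached. route_local is concluded only by (ii); (ii) needs backorder (never derived).

no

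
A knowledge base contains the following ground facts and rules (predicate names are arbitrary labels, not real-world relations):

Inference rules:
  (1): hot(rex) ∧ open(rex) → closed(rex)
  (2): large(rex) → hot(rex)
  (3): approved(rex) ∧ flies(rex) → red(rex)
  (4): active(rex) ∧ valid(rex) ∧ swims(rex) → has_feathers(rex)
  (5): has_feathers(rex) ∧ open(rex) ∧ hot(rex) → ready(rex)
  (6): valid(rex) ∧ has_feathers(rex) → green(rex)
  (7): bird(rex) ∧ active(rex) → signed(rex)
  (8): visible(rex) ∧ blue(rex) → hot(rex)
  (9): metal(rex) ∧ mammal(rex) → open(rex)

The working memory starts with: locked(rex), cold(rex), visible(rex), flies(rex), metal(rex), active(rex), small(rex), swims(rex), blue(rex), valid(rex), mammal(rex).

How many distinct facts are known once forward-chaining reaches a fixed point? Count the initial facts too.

17

Round 1 — (4), (8), (9), derive has_feathers(rex), hot(rex), open(rex).
Round 2 — (1), (5), (6), derive closed(rex), ready(rex), green(rex).
Closure: {active(rex), blue(rex), closed(rex), cold(rex), flies(rex), green(rex), has_feathers(rex), hot(rex), locked(rex), mammal(rex), metal(rex), open(rex), ready(rex), small(rex), swims(rex), valid(rex), visible(rex)} — 17 facts.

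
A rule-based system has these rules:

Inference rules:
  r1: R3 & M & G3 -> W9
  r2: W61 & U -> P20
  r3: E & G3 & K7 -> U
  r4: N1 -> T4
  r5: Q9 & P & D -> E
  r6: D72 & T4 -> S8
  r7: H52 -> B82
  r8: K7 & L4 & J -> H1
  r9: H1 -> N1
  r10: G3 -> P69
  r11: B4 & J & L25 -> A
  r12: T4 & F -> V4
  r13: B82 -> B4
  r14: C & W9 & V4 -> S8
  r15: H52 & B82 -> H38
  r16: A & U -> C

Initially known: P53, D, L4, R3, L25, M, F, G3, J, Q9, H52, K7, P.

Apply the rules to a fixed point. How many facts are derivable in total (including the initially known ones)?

27

Round 1: r1 [R3 & M & G3 -> W9]; r5 [Q9 & P & D -> E]; r7 [H52 -> B82]; r8 [K7 & L4 & J -> H1]; r10 [G3 -> P69]. New: W9, E, B82, H1, P69.
Round 2: r3 [E & G3 & K7 -> U]; r9 [H1 -> N1]; r13 [B82 -> B4]; r15 [H52 & B82 -> H38]. New: U, N1, B4, H38.
Round 3: r4 [N1 -> T4]; r11 [B4 & J & L25 -> A]. New: T4, A.
Round 4: r12 [T4 & F -> V4]; r16 [A & U -> C]. New: V4, C.
Round 5: r14 [C & W9 & V4 -> S8]. New: S8.
Closure: {A, B4, B82, C, D, E, F, G3, H1, H38, H52, J, K7, L25, L4, M, N1, P, P53, P69, Q9, R3, S8, T4, U, V4, W9} — 27 facts.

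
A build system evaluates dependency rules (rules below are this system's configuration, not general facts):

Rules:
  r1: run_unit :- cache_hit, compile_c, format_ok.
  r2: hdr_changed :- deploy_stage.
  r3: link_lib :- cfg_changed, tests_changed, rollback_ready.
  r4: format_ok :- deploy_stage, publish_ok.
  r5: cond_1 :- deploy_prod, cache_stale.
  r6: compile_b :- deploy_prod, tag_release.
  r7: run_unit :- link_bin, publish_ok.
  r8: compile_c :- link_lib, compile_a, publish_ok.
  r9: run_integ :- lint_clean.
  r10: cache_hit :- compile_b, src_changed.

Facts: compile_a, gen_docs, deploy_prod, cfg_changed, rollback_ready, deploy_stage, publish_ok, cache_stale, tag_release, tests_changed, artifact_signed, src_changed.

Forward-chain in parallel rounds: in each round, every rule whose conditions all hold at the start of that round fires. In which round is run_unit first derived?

Round 1: r2 [hdr_changed :- deploy_stage.]; r3 [link_lib :- cfg_changed, tests_changed, rollback_ready.]; r4 [format_ok :- deploy_stage, publish_ok.]; r5 [cond_1 :- deploy_prod, cache_stale.]; r6 [compile_b :- deploy_prod, tag_release.]. Adds hdr_changed, link_lib, format_ok, cond_1, compile_b.
Round 2: r8 [compile_c :- link_lib, compile_a, publish_ok.]; r10 [cache_hit :- compile_b, src_changed.]. Adds compile_c, cache_hit.
Round 3: r1 [run_unit :- cache_hit, compile_c, format_ok.]. Adds run_unit.
run_unit first appears in round 3.

3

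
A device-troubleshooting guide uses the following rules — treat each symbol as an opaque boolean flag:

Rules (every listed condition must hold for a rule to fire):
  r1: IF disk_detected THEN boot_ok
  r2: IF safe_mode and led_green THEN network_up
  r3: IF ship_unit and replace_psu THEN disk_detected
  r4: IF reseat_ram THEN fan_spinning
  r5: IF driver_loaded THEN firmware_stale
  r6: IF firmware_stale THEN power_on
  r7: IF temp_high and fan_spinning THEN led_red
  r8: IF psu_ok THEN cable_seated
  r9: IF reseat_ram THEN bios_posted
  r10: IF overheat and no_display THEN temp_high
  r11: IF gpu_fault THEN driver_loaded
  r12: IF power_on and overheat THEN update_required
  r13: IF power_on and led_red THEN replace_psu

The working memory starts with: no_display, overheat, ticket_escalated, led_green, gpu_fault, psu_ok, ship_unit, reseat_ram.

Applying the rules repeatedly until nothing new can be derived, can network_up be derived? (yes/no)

Round 1 fires r4, r8, r9, r10, r11, giving fan_spinning, cable_seated, bios_posted, temp_high, driver_loaded.
Round 2 fires r5, r7, giving firmware_stale, led_red.
Round 3 fires r6, giving power_on.
Round 4 fires r12, r13, giving update_required, replace_psu.
Round 5 fires r3, giving disk_detected.
Round 6 fires r1, giving boot_ok.
Fixed point reached. network_up is concluded only by r2; r2 needs safe_mode (never derived).

no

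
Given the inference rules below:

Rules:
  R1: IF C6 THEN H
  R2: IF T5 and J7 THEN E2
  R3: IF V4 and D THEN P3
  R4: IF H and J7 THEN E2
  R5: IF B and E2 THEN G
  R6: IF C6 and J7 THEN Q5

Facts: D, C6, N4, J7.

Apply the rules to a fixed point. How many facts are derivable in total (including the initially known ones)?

Round 1 fires R1, R6, giving H, Q5.
Round 2 fires R4, giving E2.
Closure: {C6, D, E2, H, J7, N4, Q5} — 7 facts.

7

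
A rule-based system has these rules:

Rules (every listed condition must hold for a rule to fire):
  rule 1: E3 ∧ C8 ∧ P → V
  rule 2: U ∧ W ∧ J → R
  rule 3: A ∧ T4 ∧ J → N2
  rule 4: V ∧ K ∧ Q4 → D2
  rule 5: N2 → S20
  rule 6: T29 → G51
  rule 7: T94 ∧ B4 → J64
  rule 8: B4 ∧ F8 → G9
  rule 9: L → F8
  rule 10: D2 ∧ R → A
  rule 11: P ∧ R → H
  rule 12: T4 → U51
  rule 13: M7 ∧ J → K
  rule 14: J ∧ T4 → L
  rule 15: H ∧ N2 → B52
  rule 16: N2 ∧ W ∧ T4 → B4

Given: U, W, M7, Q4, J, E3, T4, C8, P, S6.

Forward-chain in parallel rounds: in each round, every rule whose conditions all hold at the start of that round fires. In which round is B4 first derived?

5

Round 1: rule 1 [E3 ∧ C8 ∧ P → V]; rule 2 [U ∧ W ∧ J → R]; rule 12 [T4 → U51]; rule 13 [M7 ∧ J → K]; rule 14 [J ∧ T4 → L]. New: V, R, U51, K, L.
Round 2: rule 4 [V ∧ K ∧ Q4 → D2]; rule 9 [L → F8]; rule 11 [P ∧ R → H]. New: D2, F8, H.
Round 3: rule 10 [D2 ∧ R → A]. New: A.
Round 4: rule 3 [A ∧ T4 ∧ J → N2]. New: N2.
Round 5: rule 5 [N2 → S20]; rule 15 [H ∧ N2 → B52]; rule 16 [N2 ∧ W ∧ T4 → B4]. New: S20, B52, B4.
B4 first appears in round 5.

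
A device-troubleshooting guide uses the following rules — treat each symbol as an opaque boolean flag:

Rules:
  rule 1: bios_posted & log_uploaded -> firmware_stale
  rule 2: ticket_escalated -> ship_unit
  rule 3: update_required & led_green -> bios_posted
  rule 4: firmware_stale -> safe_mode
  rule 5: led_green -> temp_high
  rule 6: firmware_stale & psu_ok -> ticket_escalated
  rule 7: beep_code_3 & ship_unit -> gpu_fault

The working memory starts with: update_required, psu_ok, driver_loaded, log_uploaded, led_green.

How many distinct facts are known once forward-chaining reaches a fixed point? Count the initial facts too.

Round 1 fires rule 3, rule 5, giving bios_posted, temp_high.
Round 2 fires rule 1, giving firmware_stale.
Round 3 fires rule 4, rule 6, giving safe_mode, ticket_escalated.
Round 4 fires rule 2, giving ship_unit.
Closure: {bios_posted, driver_loaded, firmware_stale, led_green, log_uploaded, psu_ok, safe_mode, ship_unit, temp_high, ticket_escalated, update_required} — 11 facts.

11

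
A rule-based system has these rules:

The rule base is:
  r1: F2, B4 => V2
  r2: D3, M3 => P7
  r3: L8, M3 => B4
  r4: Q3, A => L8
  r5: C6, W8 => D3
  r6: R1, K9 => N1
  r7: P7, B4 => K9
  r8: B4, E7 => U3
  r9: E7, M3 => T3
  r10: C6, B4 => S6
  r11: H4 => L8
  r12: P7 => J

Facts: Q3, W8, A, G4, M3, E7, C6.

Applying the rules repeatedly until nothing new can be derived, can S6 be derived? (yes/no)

Round 1: r4 [Q3, A => L8]; r5 [C6, W8 => D3]; r9 [E7, M3 => T3]. Adds L8, D3, T3.
Round 2: r2 [D3, M3 => P7]; r3 [L8, M3 => B4]. Adds P7, B4.
Round 3: r7 [P7, B4 => K9]; r8 [B4, E7 => U3]; r10 [C6, B4 => S6]; r12 [P7 => J]. Adds K9, U3, S6, J.
S6 appears in round 3, so it is derivable.

yes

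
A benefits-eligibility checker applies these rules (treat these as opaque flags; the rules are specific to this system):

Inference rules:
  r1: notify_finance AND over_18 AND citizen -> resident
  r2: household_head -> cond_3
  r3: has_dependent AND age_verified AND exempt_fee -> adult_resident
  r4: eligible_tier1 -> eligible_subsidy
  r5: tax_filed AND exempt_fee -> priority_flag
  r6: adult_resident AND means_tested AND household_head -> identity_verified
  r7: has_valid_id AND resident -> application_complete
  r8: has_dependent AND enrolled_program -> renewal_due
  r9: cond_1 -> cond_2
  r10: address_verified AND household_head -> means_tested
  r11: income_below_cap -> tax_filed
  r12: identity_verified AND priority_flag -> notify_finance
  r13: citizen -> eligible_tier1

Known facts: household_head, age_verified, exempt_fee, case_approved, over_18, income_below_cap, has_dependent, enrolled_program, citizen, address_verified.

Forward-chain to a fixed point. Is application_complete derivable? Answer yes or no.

no

Round 1 — r2, r3, r8, r10, r11, r13, derive cond_3, adult_resident, renewal_due, means_tested, tax_filed, eligible_tier1.
Round 2 — r4, r5, r6, derive eligible_subsidy, priority_flag, identity_verified.
Round 3 — r12, derive notify_finance.
Round 4 — r1, derive resident.
Fixed point reached. application_complete is concluded only by r7; r7 needs has_valid_id (never derived).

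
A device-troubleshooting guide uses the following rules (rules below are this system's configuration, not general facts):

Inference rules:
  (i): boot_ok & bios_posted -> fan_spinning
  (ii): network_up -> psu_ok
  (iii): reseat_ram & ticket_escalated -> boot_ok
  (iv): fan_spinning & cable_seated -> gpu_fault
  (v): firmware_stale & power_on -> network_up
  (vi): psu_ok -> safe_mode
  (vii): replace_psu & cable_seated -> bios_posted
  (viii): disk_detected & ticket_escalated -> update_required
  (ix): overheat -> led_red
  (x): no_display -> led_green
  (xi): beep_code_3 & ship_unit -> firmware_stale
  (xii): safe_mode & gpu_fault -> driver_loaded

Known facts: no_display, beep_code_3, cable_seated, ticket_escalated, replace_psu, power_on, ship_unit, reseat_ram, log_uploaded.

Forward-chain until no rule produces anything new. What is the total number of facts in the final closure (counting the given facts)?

19

Round 1: (iii) [reseat_ram & ticket_escalated -> boot_ok]; (vii) [replace_psu & cable_seated -> bios_posted]; (x) [no_display -> led_green]; (xi) [beep_code_3 & ship_unit -> firmware_stale]. Adds boot_ok, bios_posted, led_green, firmware_stale.
Round 2: (i) [boot_ok & bios_posted -> fan_spinning]; (v) [firmware_stale & power_on -> network_up]. Adds fan_spinning, network_up.
Round 3: (ii) [network_up -> psu_ok]; (iv) [fan_spinning & cable_seated -> gpu_fault]. Adds psu_ok, gpu_fault.
Round 4: (vi) [psu_ok -> safe_mode]. Adds safe_mode.
Round 5: (xii) [safe_mode & gpu_fault -> driver_loaded]. Adds driver_loaded.
Closure: {beep_code_3, bios_posted, boot_ok, cable_seated, driver_loaded, fan_spinning, firmware_stale, gpu_fault, led_green, log_uploaded, network_up, no_display, power_on, psu_ok, replace_psu, reseat_ram, safe_mode, ship_unit, ticket_escalated} — 19 facts.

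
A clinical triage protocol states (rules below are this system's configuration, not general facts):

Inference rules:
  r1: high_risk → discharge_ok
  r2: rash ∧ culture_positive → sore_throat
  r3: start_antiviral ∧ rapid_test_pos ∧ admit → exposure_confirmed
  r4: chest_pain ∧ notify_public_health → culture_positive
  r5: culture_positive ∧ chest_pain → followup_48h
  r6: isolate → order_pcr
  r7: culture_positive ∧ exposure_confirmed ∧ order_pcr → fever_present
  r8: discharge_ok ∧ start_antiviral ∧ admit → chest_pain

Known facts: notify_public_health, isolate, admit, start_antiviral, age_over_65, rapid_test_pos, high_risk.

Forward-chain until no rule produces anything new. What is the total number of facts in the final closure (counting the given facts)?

[1] r1 [high_risk → discharge_ok]; r3 [start_antiviral ∧ rapid_test_pos ∧ admit → exposure_confirmed]; r6 [isolate → order_pcr]. ⇒ new: discharge_ok, exposure_confirmed, order_pcr.
[2] r8 [discharge_ok ∧ start_antiviral ∧ admit → chest_pain]. ⇒ new: chest_pain.
[3] r4 [chest_pain ∧ notify_public_health → culture_positive]. ⇒ new: culture_positive.
[4] r5 [culture_positive ∧ chest_pain → followup_48h]; r7 [culture_positive ∧ exposure_confirmed ∧ order_pcr → fever_present]. ⇒ new: followup_48h, fever_present.
Closure: {admit, age_over_65, chest_pain, culture_positive, discharge_ok, exposure_confirmed, fever_present, followup_48h, high_risk, isolate, notify_public_health, order_pcr, rapid_test_pos, start_antiviral} — 14 facts.

14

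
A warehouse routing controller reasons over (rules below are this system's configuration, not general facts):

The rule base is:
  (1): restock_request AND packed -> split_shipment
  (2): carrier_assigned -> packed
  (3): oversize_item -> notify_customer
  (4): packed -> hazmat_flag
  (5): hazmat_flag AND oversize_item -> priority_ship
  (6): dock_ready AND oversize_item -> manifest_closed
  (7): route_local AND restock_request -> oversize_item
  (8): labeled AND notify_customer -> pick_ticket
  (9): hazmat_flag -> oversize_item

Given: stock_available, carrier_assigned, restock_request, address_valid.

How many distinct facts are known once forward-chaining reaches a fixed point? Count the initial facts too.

Round 1: (2) [carrier_assigned -> packed]. Adds packed.
Round 2: (1) [restock_request AND packed -> split_shipment]; (4) [packed -> hazmat_flag]. Adds split_shipment, hazmat_flag.
Round 3: (9) [hazmat_flag -> oversize_item]. Adds oversize_item.
Round 4: (3) [oversize_item -> notify_customer]; (5) [hazmat_flag AND oversize_item -> priority_ship]. Adds notify_customer, priority_ship.
Closure: {address_valid, carrier_assigned, hazmat_flag, notify_customer, oversize_item, packed, priority_ship, restock_request, split_shipment, stock_available} — 10 facts.

10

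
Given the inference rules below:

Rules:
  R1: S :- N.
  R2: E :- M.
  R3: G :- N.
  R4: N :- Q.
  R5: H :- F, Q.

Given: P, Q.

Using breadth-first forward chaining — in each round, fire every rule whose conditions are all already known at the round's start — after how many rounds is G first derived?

2

Round 1 fires R4, giving N.
Round 2 fires R1, R3, giving S, G.
G first appears in round 2.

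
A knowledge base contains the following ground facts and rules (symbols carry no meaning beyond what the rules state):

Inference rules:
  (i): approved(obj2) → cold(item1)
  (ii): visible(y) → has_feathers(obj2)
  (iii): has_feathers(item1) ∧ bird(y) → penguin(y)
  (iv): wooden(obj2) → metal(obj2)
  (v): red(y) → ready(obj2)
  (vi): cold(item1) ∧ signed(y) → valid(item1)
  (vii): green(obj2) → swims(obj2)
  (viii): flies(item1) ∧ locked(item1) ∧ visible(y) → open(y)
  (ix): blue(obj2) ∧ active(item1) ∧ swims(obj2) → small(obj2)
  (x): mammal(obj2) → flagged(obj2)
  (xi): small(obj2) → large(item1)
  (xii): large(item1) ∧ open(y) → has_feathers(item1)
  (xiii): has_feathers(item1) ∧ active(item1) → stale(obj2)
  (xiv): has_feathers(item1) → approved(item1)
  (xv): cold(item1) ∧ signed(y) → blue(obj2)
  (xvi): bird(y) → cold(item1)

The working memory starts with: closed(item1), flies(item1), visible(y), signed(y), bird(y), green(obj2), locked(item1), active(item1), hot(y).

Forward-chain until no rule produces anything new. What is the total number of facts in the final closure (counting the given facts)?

Round 1: (ii) [visible(y) → has_feathers(obj2)]; (vii) [green(obj2) → swims(obj2)]; (viii) [flies(item1) ∧ locked(item1) ∧ visible(y) → open(y)]; (xvi) [bird(y) → cold(item1)]. New: has_feathers(obj2), swims(obj2), open(y), cold(item1).
Round 2: (vi) [cold(item1) ∧ signed(y) → valid(item1)]; (xv) [cold(item1) ∧ signed(y) → blue(obj2)]. New: valid(item1), blue(obj2).
Round 3: (ix) [blue(obj2) ∧ active(item1) ∧ swims(obj2) → small(obj2)]. New: small(obj2).
Round 4: (xi) [small(obj2) → large(item1)]. New: large(item1).
Round 5: (xii) [large(item1) ∧ open(y) → has_feathers(item1)]. New: has_feathers(item1).
Round 6: (iii) [has_feathers(item1) ∧ bird(y) → penguin(y)]; (xiii) [has_feathers(item1) ∧ active(item1) → stale(obj2)]; (xiv) [has_feathers(item1) → approved(item1)]. New: penguin(y), stale(obj2), approved(item1).
Closure: {active(item1), approved(item1), bird(y), blue(obj2), closed(item1), cold(item1), flies(item1), green(obj2), has_feathers(item1), has_feathers(obj2), hot(y), large(item1), locked(item1), open(y), penguin(y), signed(y), small(obj2), stale(obj2), swims(obj2), valid(item1), visible(y)} — 21 facts.

21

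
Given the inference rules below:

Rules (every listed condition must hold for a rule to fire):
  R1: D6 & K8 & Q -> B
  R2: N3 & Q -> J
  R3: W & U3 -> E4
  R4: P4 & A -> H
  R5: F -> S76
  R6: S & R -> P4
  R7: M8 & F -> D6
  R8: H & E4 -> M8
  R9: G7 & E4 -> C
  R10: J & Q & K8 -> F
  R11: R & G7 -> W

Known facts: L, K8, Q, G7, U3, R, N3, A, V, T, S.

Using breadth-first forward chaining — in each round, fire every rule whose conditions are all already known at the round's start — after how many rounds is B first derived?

5

Round 1: R2 [N3 & Q -> J]; R6 [S & R -> P4]; R11 [R & G7 -> W]. New: J, P4, W.
Round 2: R3 [W & U3 -> E4]; R4 [P4 & A -> H]; R10 [J & Q & K8 -> F]. New: E4, H, F.
Round 3: R5 [F -> S76]; R8 [H & E4 -> M8]; R9 [G7 & E4 -> C]. New: S76, M8, C.
Round 4: R7 [M8 & F -> D6]. New: D6.
Round 5: R1 [D6 & K8 & Q -> B]. New: B.
B first appears in round 5.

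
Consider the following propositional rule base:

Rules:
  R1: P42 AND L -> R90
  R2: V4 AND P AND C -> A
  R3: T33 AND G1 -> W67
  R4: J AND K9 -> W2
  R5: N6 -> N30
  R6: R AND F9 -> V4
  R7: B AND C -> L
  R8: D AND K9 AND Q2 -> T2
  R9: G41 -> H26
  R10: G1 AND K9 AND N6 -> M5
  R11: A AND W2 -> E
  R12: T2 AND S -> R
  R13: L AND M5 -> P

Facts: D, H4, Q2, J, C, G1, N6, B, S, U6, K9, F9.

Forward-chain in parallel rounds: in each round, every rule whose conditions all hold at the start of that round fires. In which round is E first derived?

Round 1 fires R4, R5, R7, R8, R10, giving W2, N30, L, T2, M5.
Round 2 fires R12, R13, giving R, P.
Round 3 fires R6, giving V4.
Round 4 fires R2, giving A.
Round 5 fires R11, giving E.
E first appears in round 5.

5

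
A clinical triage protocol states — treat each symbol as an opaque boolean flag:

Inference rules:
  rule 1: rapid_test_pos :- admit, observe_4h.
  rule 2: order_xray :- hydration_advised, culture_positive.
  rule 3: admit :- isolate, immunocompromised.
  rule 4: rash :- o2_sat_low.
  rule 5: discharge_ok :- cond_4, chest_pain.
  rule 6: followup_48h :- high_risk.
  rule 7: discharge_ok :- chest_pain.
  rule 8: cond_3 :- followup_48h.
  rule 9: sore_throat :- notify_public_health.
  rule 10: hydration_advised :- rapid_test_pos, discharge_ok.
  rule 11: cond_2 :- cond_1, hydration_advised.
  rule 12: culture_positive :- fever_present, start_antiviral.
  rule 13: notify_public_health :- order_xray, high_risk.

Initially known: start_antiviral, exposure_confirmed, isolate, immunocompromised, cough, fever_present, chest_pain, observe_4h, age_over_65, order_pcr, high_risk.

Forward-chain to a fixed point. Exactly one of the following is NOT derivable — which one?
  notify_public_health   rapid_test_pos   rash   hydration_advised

rash

Round 1: rule 3 [admit :- isolate, immunocompromised.]; rule 6 [followup_48h :- high_risk.]; rule 7 [discharge_ok :- chest_pain.]; rule 12 [culture_positive :- fever_present, start_antiviral.]. Adds admit, followup_48h, discharge_ok, culture_positive.
Round 2: rule 1 [rapid_test_pos :- admit, observe_4h.]; rule 8 [cond_3 :- followup_48h.]. Adds rapid_test_pos, cond_3.
Round 3: rule 10 [hydration_advised :- rapid_test_pos, discharge_ok.]. Adds hydration_advised.
Round 4: rule 2 [order_xray :- hydration_advised, culture_positive.]. Adds order_xray.
Round 5: rule 13 [notify_public_health :- order_xray, high_risk.]. Adds notify_public_health.
Round 6: rule 9 [sore_throat :- notify_public_health.]. Adds sore_throat.
Derived: hydration_advised (round 3), rapid_test_pos (round 2), notify_public_health (round 5). rash never appears in any round.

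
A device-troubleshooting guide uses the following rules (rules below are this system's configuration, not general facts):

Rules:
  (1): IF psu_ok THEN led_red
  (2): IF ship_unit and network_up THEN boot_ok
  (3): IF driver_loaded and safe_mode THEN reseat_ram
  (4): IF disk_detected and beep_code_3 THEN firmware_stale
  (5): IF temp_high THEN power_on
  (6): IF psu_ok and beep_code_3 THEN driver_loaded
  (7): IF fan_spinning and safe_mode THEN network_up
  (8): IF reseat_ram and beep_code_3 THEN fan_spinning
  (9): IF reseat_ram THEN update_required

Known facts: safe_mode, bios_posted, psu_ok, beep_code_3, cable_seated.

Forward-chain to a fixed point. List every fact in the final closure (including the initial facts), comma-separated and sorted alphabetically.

[1] (1) [IF psu_ok THEN led_red]; (6) [IF psu_ok and beep_code_3 THEN driver_loaded]. ⇒ new: led_red, driver_loaded.
[2] (3) [IF driver_loaded and safe_mode THEN reseat_ram]. ⇒ new: reseat_ram.
[3] (8) [IF reseat_ram and beep_code_3 THEN fan_spinning]; (9) [IF reseat_ram THEN update_required]. ⇒ new: fan_spinning, update_required.
[4] (7) [IF fan_spinning and safe_mode THEN network_up]. ⇒ new: network_up.

beep_code_3, bios_posted, cable_seated, driver_loaded, fan_spinning, led_red, network_up, psu_ok, reseat_ram, safe_mode, update_required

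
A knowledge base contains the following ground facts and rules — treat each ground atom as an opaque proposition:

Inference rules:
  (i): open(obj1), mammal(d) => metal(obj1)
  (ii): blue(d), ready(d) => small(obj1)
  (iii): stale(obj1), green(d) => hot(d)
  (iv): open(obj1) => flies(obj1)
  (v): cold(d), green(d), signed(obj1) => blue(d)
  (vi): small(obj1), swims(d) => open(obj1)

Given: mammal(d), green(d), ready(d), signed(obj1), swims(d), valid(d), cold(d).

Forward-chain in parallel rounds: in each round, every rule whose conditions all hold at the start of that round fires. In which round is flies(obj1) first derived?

Round 1: (v) [cold(d), green(d), signed(obj1) => blue(d)]. Adds blue(d).
Round 2: (ii) [blue(d), ready(d) => small(obj1)]. Adds small(obj1).
Round 3: (vi) [small(obj1), swims(d) => open(obj1)]. Adds open(obj1).
Round 4: (i) [open(obj1), mammal(d) => metal(obj1)]; (iv) [open(obj1) => flies(obj1)]. Adds metal(obj1), flies(obj1).
flies(obj1) first appears in round 4.

4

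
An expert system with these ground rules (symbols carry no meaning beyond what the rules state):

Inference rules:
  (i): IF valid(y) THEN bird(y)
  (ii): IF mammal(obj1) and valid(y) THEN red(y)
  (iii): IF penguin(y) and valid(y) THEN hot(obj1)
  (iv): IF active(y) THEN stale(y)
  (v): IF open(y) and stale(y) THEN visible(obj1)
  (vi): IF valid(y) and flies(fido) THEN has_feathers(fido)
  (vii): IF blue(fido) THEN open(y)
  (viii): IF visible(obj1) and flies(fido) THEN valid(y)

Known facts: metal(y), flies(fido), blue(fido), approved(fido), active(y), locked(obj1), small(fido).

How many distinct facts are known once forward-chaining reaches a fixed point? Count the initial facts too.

Round 1: (iv) [IF active(y) THEN stale(y)]; (vii) [IF blue(fido) THEN open(y)]. New: stale(y), open(y).
Round 2: (v) [IF open(y) and stale(y) THEN visible(obj1)]. New: visible(obj1).
Round 3: (viii) [IF visible(obj1) and flies(fido) THEN valid(y)]. New: valid(y).
Round 4: (i) [IF valid(y) THEN bird(y)]; (vi) [IF valid(y) and flies(fido) THEN has_feathers(fido)]. New: bird(y), has_feathers(fido).
Closure: {active(y), approved(fido), bird(y), blue(fido), flies(fido), has_feathers(fido), locked(obj1), metal(y), open(y), small(fido), stale(y), valid(y), visible(obj1)} — 13 facts.

13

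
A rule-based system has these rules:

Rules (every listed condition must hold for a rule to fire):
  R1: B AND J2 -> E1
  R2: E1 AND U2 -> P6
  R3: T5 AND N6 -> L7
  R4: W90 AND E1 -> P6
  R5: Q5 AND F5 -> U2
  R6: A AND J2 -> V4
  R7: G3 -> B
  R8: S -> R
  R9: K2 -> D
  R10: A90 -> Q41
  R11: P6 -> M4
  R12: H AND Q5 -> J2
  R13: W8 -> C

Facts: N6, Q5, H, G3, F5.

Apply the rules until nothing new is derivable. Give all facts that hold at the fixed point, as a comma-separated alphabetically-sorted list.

Round 1 — R5, R7, R12, derive U2, B, J2.
Round 2 — R1, derive E1.
Round 3 — R2, derive P6.
Round 4 — R11, derive M4.

B, E1, F5, G3, H, J2, M4, N6, P6, Q5, U2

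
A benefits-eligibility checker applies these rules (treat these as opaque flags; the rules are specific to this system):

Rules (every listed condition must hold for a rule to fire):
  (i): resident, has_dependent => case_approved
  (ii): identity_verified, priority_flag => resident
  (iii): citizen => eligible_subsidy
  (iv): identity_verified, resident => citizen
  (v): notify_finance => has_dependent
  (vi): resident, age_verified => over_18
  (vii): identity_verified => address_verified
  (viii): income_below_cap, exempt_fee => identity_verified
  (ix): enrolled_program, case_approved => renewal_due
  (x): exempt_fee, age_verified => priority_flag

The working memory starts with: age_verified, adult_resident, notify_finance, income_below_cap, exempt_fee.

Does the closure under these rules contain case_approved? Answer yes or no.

[1] (v) [notify_finance => has_dependent]; (viii) [income_below_cap, exempt_fee => identity_verified]; (x) [exempt_fee, age_verified => priority_flag]. ⇒ new: has_dependent, identity_verified, priority_flag.
[2] (ii) [identity_verified, priority_flag => resident]; (vii) [identity_verified => address_verified]. ⇒ new: resident, address_verified.
[3] (i) [resident, has_dependent => case_approved]; (iv) [identity_verified, resident => citizen]; (vi) [resident, age_verified => over_18]. ⇒ new: case_approved, citizen, over_18.
[4] (iii) [citizen => eligible_subsidy]. ⇒ new: eligible_subsidy.
case_approved appears in round 3, so it is derivable.

yes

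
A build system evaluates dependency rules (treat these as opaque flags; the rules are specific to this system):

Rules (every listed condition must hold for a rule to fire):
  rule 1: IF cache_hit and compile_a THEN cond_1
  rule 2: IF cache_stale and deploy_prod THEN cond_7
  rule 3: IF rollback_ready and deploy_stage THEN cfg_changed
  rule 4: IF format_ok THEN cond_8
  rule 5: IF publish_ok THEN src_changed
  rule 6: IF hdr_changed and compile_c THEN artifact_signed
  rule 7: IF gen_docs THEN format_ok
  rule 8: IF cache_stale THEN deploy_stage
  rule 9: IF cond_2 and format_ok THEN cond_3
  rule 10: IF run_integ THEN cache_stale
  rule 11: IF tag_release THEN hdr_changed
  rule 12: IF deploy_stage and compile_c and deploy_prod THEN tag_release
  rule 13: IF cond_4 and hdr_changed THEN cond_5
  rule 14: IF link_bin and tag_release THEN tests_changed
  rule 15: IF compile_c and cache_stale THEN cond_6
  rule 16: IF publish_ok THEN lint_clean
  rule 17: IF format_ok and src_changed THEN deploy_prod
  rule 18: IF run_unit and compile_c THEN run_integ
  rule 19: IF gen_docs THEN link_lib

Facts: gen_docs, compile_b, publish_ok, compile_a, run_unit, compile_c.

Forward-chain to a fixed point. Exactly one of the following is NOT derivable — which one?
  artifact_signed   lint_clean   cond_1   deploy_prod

cond_1

[1] rule 5 [IF publish_ok THEN src_changed]; rule 7 [IF gen_docs THEN format_ok]; rule 16 [IF publish_ok THEN lint_clean]; rule 18 [IF run_unit and compile_c THEN run_integ]; rule 19 [IF gen_docs THEN link_lib]. ⇒ new: src_changed, format_ok, lint_clean, run_integ, link_lib.
[2] rule 4 [IF format_ok THEN cond_8]; rule 10 [IF run_integ THEN cache_stale]; rule 17 [IF format_ok and src_changed THEN deploy_prod]. ⇒ new: cond_8, cache_stale, deploy_prod.
[3] rule 2 [IF cache_stale and deploy_prod THEN cond_7]; rule 8 [IF cache_stale THEN deploy_stage]; rule 15 [IF compile_c and cache_stale THEN cond_6]. ⇒ new: cond_7, deploy_stage, cond_6.
[4] rule 12 [IF deploy_stage and compile_c and deploy_prod THEN tag_release]. ⇒ new: tag_release.
[5] rule 11 [IF tag_release THEN hdr_changed]. ⇒ new: hdr_changed.
[6] rule 6 [IF hdr_changed and compile_c THEN artifact_signed]. ⇒ new: artifact_signed.
Derived: deploy_prod (round 2), artifact_signed (round 6), lint_clean (round 1). cond_1 never appears in any round.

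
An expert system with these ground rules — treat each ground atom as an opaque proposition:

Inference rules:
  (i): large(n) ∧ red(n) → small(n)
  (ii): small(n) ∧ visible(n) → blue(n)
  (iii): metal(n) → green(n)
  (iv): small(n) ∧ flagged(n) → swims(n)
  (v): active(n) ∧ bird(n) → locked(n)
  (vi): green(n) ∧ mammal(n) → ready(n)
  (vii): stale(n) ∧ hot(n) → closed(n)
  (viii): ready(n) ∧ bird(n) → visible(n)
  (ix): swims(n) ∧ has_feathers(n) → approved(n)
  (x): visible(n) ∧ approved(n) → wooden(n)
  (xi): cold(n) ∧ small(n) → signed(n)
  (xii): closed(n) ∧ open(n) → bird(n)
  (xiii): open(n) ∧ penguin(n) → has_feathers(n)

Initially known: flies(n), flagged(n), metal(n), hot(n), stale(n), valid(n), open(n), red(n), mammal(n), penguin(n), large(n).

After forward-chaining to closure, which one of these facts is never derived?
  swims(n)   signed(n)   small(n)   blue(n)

Round 1 — (i), (iii), (vii), (xiii), derive small(n), green(n), closed(n), has_feathers(n).
Round 2 — (iv), (vi), (xii), derive swims(n), ready(n), bird(n).
Round 3 — (viii), (ix), derive visible(n), approved(n).
Round 4 — (ii), (x), derive blue(n), wooden(n).
Derived: blue(n) (round 4), swims(n) (round 2), small(n) (round 1). signed(n) never appears in any round.

signed(n)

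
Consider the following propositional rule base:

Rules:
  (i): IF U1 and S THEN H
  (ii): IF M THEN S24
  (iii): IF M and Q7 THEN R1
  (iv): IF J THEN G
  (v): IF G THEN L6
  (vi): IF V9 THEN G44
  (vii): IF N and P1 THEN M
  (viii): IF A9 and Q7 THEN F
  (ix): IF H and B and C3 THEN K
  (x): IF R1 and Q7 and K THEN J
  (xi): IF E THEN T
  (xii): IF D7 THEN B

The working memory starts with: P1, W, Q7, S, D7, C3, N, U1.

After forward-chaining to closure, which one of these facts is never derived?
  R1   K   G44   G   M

G44

[1] (i) [IF U1 and S THEN H]; (vii) [IF N and P1 THEN M]; (xii) [IF D7 THEN B]. ⇒ new: H, M, B.
[2] (ii) [IF M THEN S24]; (iii) [IF M and Q7 THEN R1]; (ix) [IF H and B and C3 THEN K]. ⇒ new: S24, R1, K.
[3] (x) [IF R1 and Q7 and K THEN J]. ⇒ new: J.
[4] (iv) [IF J THEN G]. ⇒ new: G.
[5] (v) [IF G THEN L6]. ⇒ new: L6.
Derived: K (round 2), R1 (round 2), M (round 1), G (round 4). G44 never appears in any round.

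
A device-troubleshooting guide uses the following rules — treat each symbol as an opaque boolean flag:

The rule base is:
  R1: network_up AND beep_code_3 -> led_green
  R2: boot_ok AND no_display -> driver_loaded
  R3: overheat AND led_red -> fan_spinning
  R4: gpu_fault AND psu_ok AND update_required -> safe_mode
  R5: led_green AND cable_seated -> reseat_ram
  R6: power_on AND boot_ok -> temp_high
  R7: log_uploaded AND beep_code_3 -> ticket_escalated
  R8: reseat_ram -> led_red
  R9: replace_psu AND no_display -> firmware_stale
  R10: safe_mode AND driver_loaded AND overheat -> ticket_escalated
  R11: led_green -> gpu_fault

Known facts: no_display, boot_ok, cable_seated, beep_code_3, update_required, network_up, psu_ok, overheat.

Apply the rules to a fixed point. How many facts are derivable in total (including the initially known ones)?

16

Round 1 — R1, R2, derive led_green, driver_loaded.
Round 2 — R5, R11, derive reseat_ram, gpu_fault.
Round 3 — R4, R8, derive safe_mode, led_red.
Round 4 — R3, R10, derive fan_spinning, ticket_escalated.
Closure: {beep_code_3, boot_ok, cable_seated, driver_loaded, fan_spinning, gpu_fault, led_green, led_red, network_up, no_display, overheat, psu_ok, reseat_ram, safe_mode, ticket_escalated, update_required} — 16 facts.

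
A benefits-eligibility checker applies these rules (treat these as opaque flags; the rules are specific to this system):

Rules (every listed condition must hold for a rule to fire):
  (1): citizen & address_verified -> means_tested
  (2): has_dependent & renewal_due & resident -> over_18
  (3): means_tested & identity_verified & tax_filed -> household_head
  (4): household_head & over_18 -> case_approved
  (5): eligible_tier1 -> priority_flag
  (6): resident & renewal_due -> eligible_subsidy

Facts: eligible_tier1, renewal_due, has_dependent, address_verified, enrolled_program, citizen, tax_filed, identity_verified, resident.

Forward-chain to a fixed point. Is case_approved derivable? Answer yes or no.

Round 1: (1) [citizen & address_verified -> means_tested]; (2) [has_dependent & renewal_due & resident -> over_18]; (5) [eligible_tier1 -> priority_flag]; (6) [resident & renewal_due -> eligible_subsidy]. Adds means_tested, over_18, priority_flag, eligible_subsidy.
Round 2: (3) [means_tested & identity_verified & tax_filed -> household_head]. Adds household_head.
Round 3: (4) [household_head & over_18 -> case_approved]. Adds case_approved.
case_approved appears in round 3, so it is derivable.

yes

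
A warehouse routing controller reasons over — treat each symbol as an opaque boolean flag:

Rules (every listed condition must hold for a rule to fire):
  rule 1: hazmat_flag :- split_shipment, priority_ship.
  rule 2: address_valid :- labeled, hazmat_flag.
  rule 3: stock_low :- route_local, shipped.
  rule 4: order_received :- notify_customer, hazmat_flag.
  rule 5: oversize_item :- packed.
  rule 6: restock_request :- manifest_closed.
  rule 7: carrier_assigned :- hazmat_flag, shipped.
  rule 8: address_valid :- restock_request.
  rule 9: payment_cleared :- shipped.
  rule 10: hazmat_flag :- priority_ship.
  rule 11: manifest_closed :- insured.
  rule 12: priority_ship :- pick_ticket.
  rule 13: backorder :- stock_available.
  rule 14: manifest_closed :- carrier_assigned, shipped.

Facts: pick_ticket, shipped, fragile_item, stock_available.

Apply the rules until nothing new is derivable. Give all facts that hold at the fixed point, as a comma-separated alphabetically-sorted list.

address_valid, backorder, carrier_assigned, fragile_item, hazmat_flag, manifest_closed, payment_cleared, pick_ticket, priority_ship, restock_request, shipped, stock_available

Round 1: rule 9 [payment_cleared :- shipped.]; rule 12 [priority_ship :- pick_ticket.]; rule 13 [backorder :- stock_available.]. New: payment_cleared, priority_ship, backorder.
Round 2: rule 10 [hazmat_flag :- priority_ship.]. New: hazmat_flag.
Round 3: rule 7 [carrier_assigned :- hazmat_flag, shipped.]. New: carrier_assigned.
Round 4: rule 14 [manifest_closed :- carrier_assigned, shipped.]. New: manifest_closed.
Round 5: rule 6 [restock_request :- manifest_closed.]. New: restock_request.
Round 6: rule 8 [address_valid :- restock_request.]. New: address_valid.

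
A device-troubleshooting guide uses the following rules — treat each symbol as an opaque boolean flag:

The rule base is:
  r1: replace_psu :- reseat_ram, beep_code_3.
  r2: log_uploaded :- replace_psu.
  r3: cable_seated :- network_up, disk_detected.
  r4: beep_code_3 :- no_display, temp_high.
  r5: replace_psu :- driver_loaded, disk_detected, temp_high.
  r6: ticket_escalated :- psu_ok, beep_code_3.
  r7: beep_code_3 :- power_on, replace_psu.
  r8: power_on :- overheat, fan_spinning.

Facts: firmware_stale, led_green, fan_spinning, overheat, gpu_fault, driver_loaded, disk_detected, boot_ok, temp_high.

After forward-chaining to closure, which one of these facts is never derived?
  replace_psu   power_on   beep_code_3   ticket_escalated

Round 1: r5 [replace_psu :- driver_loaded, disk_detected, temp_high.]; r8 [power_on :- overheat, fan_spinning.]. New: replace_psu, power_on.
Round 2: r2 [log_uploaded :- replace_psu.]; r7 [beep_code_3 :- power_on, replace_psu.]. New: log_uploaded, beep_code_3.
Derived: replace_psu (round 1), power_on (round 1), beep_code_3 (round 2). ticket_escalated never appears in any round.

ticket_escalated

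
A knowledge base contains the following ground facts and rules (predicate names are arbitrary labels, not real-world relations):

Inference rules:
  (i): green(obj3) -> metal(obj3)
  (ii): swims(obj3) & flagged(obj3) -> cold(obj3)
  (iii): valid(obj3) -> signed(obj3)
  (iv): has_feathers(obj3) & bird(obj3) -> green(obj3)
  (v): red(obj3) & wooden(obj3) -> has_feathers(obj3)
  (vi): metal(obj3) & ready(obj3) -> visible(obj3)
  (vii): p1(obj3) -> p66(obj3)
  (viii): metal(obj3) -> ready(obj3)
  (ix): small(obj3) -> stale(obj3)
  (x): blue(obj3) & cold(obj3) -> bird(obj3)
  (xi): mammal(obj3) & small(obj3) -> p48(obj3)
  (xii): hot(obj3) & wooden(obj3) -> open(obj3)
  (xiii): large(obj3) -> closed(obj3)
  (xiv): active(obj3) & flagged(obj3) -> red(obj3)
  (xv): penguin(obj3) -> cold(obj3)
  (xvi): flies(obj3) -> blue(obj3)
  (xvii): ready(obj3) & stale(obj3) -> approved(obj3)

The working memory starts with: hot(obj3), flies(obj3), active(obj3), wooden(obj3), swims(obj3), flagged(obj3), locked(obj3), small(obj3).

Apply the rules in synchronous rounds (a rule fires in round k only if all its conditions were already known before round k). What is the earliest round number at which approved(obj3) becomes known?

Round 1: (ii) [swims(obj3) & flagged(obj3) -> cold(obj3)]; (ix) [small(obj3) -> stale(obj3)]; (xii) [hot(obj3) & wooden(obj3) -> open(obj3)]; (xiv) [active(obj3) & flagged(obj3) -> red(obj3)]; (xvi) [flies(obj3) -> blue(obj3)]. New: cold(obj3), stale(obj3), open(obj3), red(obj3), blue(obj3).
Round 2: (v) [red(obj3) & wooden(obj3) -> has_feathers(obj3)]; (x) [blue(obj3) & cold(obj3) -> bird(obj3)]. New: has_feathers(obj3), bird(obj3).
Round 3: (iv) [has_feathers(obj3) & bird(obj3) -> green(obj3)]. New: green(obj3).
Round 4: (i) [green(obj3) -> metal(obj3)]. New: metal(obj3).
Round 5: (viii) [metal(obj3) -> ready(obj3)]. New: ready(obj3).
Round 6: (vi) [metal(obj3) & ready(obj3) -> visible(obj3)]; (xvii) [ready(obj3) & stale(obj3) -> approved(obj3)]. New: visible(obj3), approved(obj3).
approved(obj3) first appears in round 6.

6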